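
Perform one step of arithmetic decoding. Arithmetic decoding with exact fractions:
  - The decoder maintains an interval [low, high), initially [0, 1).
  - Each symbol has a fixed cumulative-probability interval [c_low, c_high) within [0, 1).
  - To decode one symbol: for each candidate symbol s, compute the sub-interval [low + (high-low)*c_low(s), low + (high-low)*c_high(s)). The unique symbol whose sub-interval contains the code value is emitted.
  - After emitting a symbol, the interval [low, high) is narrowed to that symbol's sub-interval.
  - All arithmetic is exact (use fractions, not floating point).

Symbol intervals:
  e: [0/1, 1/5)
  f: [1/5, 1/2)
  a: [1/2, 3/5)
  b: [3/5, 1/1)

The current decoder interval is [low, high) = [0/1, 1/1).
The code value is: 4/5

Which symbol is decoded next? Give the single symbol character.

Answer: b

Derivation:
Interval width = high − low = 1/1 − 0/1 = 1/1
Scaled code = (code − low) / width = (4/5 − 0/1) / 1/1 = 4/5
  e: [0/1, 1/5) 
  f: [1/5, 1/2) 
  a: [1/2, 3/5) 
  b: [3/5, 1/1) ← scaled code falls here ✓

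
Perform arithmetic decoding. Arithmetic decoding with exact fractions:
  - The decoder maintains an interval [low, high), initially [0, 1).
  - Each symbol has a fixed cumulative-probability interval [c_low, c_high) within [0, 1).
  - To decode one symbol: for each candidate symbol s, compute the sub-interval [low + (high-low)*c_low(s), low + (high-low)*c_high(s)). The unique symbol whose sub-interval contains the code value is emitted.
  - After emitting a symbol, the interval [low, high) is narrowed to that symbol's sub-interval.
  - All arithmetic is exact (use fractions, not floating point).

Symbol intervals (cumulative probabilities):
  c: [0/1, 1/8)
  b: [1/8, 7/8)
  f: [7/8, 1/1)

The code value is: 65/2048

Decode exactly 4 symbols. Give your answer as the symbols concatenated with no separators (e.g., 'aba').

Step 1: interval [0/1, 1/1), width = 1/1 - 0/1 = 1/1
  'c': [0/1 + 1/1*0/1, 0/1 + 1/1*1/8) = [0/1, 1/8) <- contains code 65/2048
  'b': [0/1 + 1/1*1/8, 0/1 + 1/1*7/8) = [1/8, 7/8)
  'f': [0/1 + 1/1*7/8, 0/1 + 1/1*1/1) = [7/8, 1/1)
  emit 'c', narrow to [0/1, 1/8)
Step 2: interval [0/1, 1/8), width = 1/8 - 0/1 = 1/8
  'c': [0/1 + 1/8*0/1, 0/1 + 1/8*1/8) = [0/1, 1/64)
  'b': [0/1 + 1/8*1/8, 0/1 + 1/8*7/8) = [1/64, 7/64) <- contains code 65/2048
  'f': [0/1 + 1/8*7/8, 0/1 + 1/8*1/1) = [7/64, 1/8)
  emit 'b', narrow to [1/64, 7/64)
Step 3: interval [1/64, 7/64), width = 7/64 - 1/64 = 3/32
  'c': [1/64 + 3/32*0/1, 1/64 + 3/32*1/8) = [1/64, 7/256)
  'b': [1/64 + 3/32*1/8, 1/64 + 3/32*7/8) = [7/256, 25/256) <- contains code 65/2048
  'f': [1/64 + 3/32*7/8, 1/64 + 3/32*1/1) = [25/256, 7/64)
  emit 'b', narrow to [7/256, 25/256)
Step 4: interval [7/256, 25/256), width = 25/256 - 7/256 = 9/128
  'c': [7/256 + 9/128*0/1, 7/256 + 9/128*1/8) = [7/256, 37/1024) <- contains code 65/2048
  'b': [7/256 + 9/128*1/8, 7/256 + 9/128*7/8) = [37/1024, 91/1024)
  'f': [7/256 + 9/128*7/8, 7/256 + 9/128*1/1) = [91/1024, 25/256)
  emit 'c', narrow to [7/256, 37/1024)

Answer: cbbc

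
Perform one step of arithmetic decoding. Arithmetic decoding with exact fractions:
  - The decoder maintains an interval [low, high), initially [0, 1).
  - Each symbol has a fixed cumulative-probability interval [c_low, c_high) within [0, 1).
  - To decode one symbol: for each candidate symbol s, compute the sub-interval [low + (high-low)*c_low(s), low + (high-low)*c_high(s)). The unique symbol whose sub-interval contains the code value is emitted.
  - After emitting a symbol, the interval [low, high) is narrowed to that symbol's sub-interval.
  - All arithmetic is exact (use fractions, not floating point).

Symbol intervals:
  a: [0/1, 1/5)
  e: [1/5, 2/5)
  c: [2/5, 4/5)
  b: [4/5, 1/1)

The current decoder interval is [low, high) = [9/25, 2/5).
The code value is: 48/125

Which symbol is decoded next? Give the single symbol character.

Answer: c

Derivation:
Interval width = high − low = 2/5 − 9/25 = 1/25
Scaled code = (code − low) / width = (48/125 − 9/25) / 1/25 = 3/5
  a: [0/1, 1/5) 
  e: [1/5, 2/5) 
  c: [2/5, 4/5) ← scaled code falls here ✓
  b: [4/5, 1/1) 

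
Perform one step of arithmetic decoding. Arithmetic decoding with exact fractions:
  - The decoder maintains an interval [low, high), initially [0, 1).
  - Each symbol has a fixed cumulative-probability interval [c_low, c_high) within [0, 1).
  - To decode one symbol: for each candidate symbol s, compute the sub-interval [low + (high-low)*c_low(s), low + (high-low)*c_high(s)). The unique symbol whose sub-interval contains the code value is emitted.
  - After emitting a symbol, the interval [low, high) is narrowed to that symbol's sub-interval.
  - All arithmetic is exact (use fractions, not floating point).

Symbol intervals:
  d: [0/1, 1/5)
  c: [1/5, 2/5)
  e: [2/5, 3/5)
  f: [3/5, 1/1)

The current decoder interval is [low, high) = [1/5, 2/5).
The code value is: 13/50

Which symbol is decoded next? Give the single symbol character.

Interval width = high − low = 2/5 − 1/5 = 1/5
Scaled code = (code − low) / width = (13/50 − 1/5) / 1/5 = 3/10
  d: [0/1, 1/5) 
  c: [1/5, 2/5) ← scaled code falls here ✓
  e: [2/5, 3/5) 
  f: [3/5, 1/1) 

Answer: c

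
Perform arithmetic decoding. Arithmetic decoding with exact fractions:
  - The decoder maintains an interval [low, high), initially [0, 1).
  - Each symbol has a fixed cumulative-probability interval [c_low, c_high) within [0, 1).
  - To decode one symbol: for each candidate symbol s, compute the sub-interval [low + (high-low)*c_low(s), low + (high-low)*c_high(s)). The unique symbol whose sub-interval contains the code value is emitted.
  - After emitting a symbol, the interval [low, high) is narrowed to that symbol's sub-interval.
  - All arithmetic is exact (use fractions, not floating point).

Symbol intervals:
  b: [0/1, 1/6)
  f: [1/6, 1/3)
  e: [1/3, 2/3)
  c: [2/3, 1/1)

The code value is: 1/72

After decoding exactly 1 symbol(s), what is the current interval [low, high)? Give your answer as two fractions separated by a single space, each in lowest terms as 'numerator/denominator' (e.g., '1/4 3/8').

Step 1: interval [0/1, 1/1), width = 1/1 - 0/1 = 1/1
  'b': [0/1 + 1/1*0/1, 0/1 + 1/1*1/6) = [0/1, 1/6) <- contains code 1/72
  'f': [0/1 + 1/1*1/6, 0/1 + 1/1*1/3) = [1/6, 1/3)
  'e': [0/1 + 1/1*1/3, 0/1 + 1/1*2/3) = [1/3, 2/3)
  'c': [0/1 + 1/1*2/3, 0/1 + 1/1*1/1) = [2/3, 1/1)
  emit 'b', narrow to [0/1, 1/6)

Answer: 0/1 1/6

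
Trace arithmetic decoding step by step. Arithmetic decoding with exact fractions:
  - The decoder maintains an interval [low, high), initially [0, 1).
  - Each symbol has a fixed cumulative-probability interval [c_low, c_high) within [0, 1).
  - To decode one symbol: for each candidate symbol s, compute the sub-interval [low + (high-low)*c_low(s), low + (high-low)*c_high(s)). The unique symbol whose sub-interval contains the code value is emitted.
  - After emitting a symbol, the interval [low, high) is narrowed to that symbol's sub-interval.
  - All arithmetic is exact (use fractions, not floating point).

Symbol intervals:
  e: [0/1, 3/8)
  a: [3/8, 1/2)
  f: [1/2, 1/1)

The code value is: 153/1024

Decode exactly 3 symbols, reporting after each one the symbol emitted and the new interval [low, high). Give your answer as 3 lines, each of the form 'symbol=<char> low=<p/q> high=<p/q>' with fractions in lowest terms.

Step 1: interval [0/1, 1/1), width = 1/1 - 0/1 = 1/1
  'e': [0/1 + 1/1*0/1, 0/1 + 1/1*3/8) = [0/1, 3/8) <- contains code 153/1024
  'a': [0/1 + 1/1*3/8, 0/1 + 1/1*1/2) = [3/8, 1/2)
  'f': [0/1 + 1/1*1/2, 0/1 + 1/1*1/1) = [1/2, 1/1)
  emit 'e', narrow to [0/1, 3/8)
Step 2: interval [0/1, 3/8), width = 3/8 - 0/1 = 3/8
  'e': [0/1 + 3/8*0/1, 0/1 + 3/8*3/8) = [0/1, 9/64)
  'a': [0/1 + 3/8*3/8, 0/1 + 3/8*1/2) = [9/64, 3/16) <- contains code 153/1024
  'f': [0/1 + 3/8*1/2, 0/1 + 3/8*1/1) = [3/16, 3/8)
  emit 'a', narrow to [9/64, 3/16)
Step 3: interval [9/64, 3/16), width = 3/16 - 9/64 = 3/64
  'e': [9/64 + 3/64*0/1, 9/64 + 3/64*3/8) = [9/64, 81/512) <- contains code 153/1024
  'a': [9/64 + 3/64*3/8, 9/64 + 3/64*1/2) = [81/512, 21/128)
  'f': [9/64 + 3/64*1/2, 9/64 + 3/64*1/1) = [21/128, 3/16)
  emit 'e', narrow to [9/64, 81/512)

Answer: symbol=e low=0/1 high=3/8
symbol=a low=9/64 high=3/16
symbol=e low=9/64 high=81/512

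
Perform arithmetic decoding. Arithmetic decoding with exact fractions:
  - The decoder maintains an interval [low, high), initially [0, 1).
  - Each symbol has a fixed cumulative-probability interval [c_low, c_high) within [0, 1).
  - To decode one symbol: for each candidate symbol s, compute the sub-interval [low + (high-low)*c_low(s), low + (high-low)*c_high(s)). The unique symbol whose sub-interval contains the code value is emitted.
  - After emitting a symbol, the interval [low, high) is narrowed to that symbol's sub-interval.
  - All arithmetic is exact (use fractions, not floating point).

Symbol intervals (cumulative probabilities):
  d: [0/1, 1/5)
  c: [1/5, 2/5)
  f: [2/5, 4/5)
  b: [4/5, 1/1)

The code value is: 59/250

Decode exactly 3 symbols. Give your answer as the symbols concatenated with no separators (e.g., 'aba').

Step 1: interval [0/1, 1/1), width = 1/1 - 0/1 = 1/1
  'd': [0/1 + 1/1*0/1, 0/1 + 1/1*1/5) = [0/1, 1/5)
  'c': [0/1 + 1/1*1/5, 0/1 + 1/1*2/5) = [1/5, 2/5) <- contains code 59/250
  'f': [0/1 + 1/1*2/5, 0/1 + 1/1*4/5) = [2/5, 4/5)
  'b': [0/1 + 1/1*4/5, 0/1 + 1/1*1/1) = [4/5, 1/1)
  emit 'c', narrow to [1/5, 2/5)
Step 2: interval [1/5, 2/5), width = 2/5 - 1/5 = 1/5
  'd': [1/5 + 1/5*0/1, 1/5 + 1/5*1/5) = [1/5, 6/25) <- contains code 59/250
  'c': [1/5 + 1/5*1/5, 1/5 + 1/5*2/5) = [6/25, 7/25)
  'f': [1/5 + 1/5*2/5, 1/5 + 1/5*4/5) = [7/25, 9/25)
  'b': [1/5 + 1/5*4/5, 1/5 + 1/5*1/1) = [9/25, 2/5)
  emit 'd', narrow to [1/5, 6/25)
Step 3: interval [1/5, 6/25), width = 6/25 - 1/5 = 1/25
  'd': [1/5 + 1/25*0/1, 1/5 + 1/25*1/5) = [1/5, 26/125)
  'c': [1/5 + 1/25*1/5, 1/5 + 1/25*2/5) = [26/125, 27/125)
  'f': [1/5 + 1/25*2/5, 1/5 + 1/25*4/5) = [27/125, 29/125)
  'b': [1/5 + 1/25*4/5, 1/5 + 1/25*1/1) = [29/125, 6/25) <- contains code 59/250
  emit 'b', narrow to [29/125, 6/25)

Answer: cdb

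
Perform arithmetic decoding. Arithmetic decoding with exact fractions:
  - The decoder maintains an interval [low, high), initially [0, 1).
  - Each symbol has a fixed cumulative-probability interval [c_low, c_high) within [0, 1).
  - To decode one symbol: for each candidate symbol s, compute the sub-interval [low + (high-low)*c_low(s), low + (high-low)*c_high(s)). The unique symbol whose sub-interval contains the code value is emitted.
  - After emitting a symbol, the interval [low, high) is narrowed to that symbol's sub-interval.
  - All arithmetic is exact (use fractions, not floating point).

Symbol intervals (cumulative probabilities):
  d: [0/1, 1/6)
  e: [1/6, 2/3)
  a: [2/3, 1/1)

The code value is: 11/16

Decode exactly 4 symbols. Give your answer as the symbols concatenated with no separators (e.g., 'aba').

Answer: adee

Derivation:
Step 1: interval [0/1, 1/1), width = 1/1 - 0/1 = 1/1
  'd': [0/1 + 1/1*0/1, 0/1 + 1/1*1/6) = [0/1, 1/6)
  'e': [0/1 + 1/1*1/6, 0/1 + 1/1*2/3) = [1/6, 2/3)
  'a': [0/1 + 1/1*2/3, 0/1 + 1/1*1/1) = [2/3, 1/1) <- contains code 11/16
  emit 'a', narrow to [2/3, 1/1)
Step 2: interval [2/3, 1/1), width = 1/1 - 2/3 = 1/3
  'd': [2/3 + 1/3*0/1, 2/3 + 1/3*1/6) = [2/3, 13/18) <- contains code 11/16
  'e': [2/3 + 1/3*1/6, 2/3 + 1/3*2/3) = [13/18, 8/9)
  'a': [2/3 + 1/3*2/3, 2/3 + 1/3*1/1) = [8/9, 1/1)
  emit 'd', narrow to [2/3, 13/18)
Step 3: interval [2/3, 13/18), width = 13/18 - 2/3 = 1/18
  'd': [2/3 + 1/18*0/1, 2/3 + 1/18*1/6) = [2/3, 73/108)
  'e': [2/3 + 1/18*1/6, 2/3 + 1/18*2/3) = [73/108, 19/27) <- contains code 11/16
  'a': [2/3 + 1/18*2/3, 2/3 + 1/18*1/1) = [19/27, 13/18)
  emit 'e', narrow to [73/108, 19/27)
Step 4: interval [73/108, 19/27), width = 19/27 - 73/108 = 1/36
  'd': [73/108 + 1/36*0/1, 73/108 + 1/36*1/6) = [73/108, 49/72)
  'e': [73/108 + 1/36*1/6, 73/108 + 1/36*2/3) = [49/72, 25/36) <- contains code 11/16
  'a': [73/108 + 1/36*2/3, 73/108 + 1/36*1/1) = [25/36, 19/27)
  emit 'e', narrow to [49/72, 25/36)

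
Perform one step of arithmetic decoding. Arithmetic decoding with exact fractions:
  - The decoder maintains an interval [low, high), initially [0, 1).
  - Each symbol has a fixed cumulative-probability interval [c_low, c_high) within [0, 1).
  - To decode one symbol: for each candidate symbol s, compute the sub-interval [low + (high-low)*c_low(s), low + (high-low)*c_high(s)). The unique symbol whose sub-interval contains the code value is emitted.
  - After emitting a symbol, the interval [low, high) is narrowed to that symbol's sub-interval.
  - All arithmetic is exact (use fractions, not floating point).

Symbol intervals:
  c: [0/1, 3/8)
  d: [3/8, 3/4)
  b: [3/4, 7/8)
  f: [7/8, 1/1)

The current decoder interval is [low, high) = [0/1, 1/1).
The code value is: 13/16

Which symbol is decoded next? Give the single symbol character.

Interval width = high − low = 1/1 − 0/1 = 1/1
Scaled code = (code − low) / width = (13/16 − 0/1) / 1/1 = 13/16
  c: [0/1, 3/8) 
  d: [3/8, 3/4) 
  b: [3/4, 7/8) ← scaled code falls here ✓
  f: [7/8, 1/1) 

Answer: b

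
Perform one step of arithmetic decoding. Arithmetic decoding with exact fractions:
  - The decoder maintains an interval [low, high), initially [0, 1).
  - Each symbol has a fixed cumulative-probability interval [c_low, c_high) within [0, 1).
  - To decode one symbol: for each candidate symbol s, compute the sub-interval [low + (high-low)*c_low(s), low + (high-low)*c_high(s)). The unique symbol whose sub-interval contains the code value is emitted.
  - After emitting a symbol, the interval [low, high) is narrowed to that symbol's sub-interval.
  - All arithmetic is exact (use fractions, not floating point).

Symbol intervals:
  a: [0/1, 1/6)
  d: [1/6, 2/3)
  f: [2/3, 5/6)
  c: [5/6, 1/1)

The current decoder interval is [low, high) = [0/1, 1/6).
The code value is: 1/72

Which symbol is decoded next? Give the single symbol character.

Answer: a

Derivation:
Interval width = high − low = 1/6 − 0/1 = 1/6
Scaled code = (code − low) / width = (1/72 − 0/1) / 1/6 = 1/12
  a: [0/1, 1/6) ← scaled code falls here ✓
  d: [1/6, 2/3) 
  f: [2/3, 5/6) 
  c: [5/6, 1/1) 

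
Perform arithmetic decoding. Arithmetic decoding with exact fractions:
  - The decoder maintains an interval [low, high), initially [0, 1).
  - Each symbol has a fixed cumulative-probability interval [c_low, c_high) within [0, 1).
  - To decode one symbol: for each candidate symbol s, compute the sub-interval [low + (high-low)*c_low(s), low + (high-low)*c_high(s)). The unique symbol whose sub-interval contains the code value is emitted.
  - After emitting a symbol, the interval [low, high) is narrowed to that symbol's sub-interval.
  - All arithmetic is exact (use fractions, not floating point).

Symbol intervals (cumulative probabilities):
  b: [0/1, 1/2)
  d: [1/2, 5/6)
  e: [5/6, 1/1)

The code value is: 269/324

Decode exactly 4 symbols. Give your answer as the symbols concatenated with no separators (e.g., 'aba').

Answer: deed

Derivation:
Step 1: interval [0/1, 1/1), width = 1/1 - 0/1 = 1/1
  'b': [0/1 + 1/1*0/1, 0/1 + 1/1*1/2) = [0/1, 1/2)
  'd': [0/1 + 1/1*1/2, 0/1 + 1/1*5/6) = [1/2, 5/6) <- contains code 269/324
  'e': [0/1 + 1/1*5/6, 0/1 + 1/1*1/1) = [5/6, 1/1)
  emit 'd', narrow to [1/2, 5/6)
Step 2: interval [1/2, 5/6), width = 5/6 - 1/2 = 1/3
  'b': [1/2 + 1/3*0/1, 1/2 + 1/3*1/2) = [1/2, 2/3)
  'd': [1/2 + 1/3*1/2, 1/2 + 1/3*5/6) = [2/3, 7/9)
  'e': [1/2 + 1/3*5/6, 1/2 + 1/3*1/1) = [7/9, 5/6) <- contains code 269/324
  emit 'e', narrow to [7/9, 5/6)
Step 3: interval [7/9, 5/6), width = 5/6 - 7/9 = 1/18
  'b': [7/9 + 1/18*0/1, 7/9 + 1/18*1/2) = [7/9, 29/36)
  'd': [7/9 + 1/18*1/2, 7/9 + 1/18*5/6) = [29/36, 89/108)
  'e': [7/9 + 1/18*5/6, 7/9 + 1/18*1/1) = [89/108, 5/6) <- contains code 269/324
  emit 'e', narrow to [89/108, 5/6)
Step 4: interval [89/108, 5/6), width = 5/6 - 89/108 = 1/108
  'b': [89/108 + 1/108*0/1, 89/108 + 1/108*1/2) = [89/108, 179/216)
  'd': [89/108 + 1/108*1/2, 89/108 + 1/108*5/6) = [179/216, 539/648) <- contains code 269/324
  'e': [89/108 + 1/108*5/6, 89/108 + 1/108*1/1) = [539/648, 5/6)
  emit 'd', narrow to [179/216, 539/648)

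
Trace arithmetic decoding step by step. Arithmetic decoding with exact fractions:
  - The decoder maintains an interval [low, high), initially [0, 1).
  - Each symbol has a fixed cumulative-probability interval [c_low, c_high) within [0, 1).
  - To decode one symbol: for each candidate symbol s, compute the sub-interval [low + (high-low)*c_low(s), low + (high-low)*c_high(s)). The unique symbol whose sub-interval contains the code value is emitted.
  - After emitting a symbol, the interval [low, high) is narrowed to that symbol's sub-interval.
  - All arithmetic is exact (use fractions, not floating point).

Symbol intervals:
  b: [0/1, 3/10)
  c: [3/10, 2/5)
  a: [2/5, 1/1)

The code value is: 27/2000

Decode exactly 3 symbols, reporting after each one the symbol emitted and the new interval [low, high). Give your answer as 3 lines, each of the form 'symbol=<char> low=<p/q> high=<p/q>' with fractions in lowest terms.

Step 1: interval [0/1, 1/1), width = 1/1 - 0/1 = 1/1
  'b': [0/1 + 1/1*0/1, 0/1 + 1/1*3/10) = [0/1, 3/10) <- contains code 27/2000
  'c': [0/1 + 1/1*3/10, 0/1 + 1/1*2/5) = [3/10, 2/5)
  'a': [0/1 + 1/1*2/5, 0/1 + 1/1*1/1) = [2/5, 1/1)
  emit 'b', narrow to [0/1, 3/10)
Step 2: interval [0/1, 3/10), width = 3/10 - 0/1 = 3/10
  'b': [0/1 + 3/10*0/1, 0/1 + 3/10*3/10) = [0/1, 9/100) <- contains code 27/2000
  'c': [0/1 + 3/10*3/10, 0/1 + 3/10*2/5) = [9/100, 3/25)
  'a': [0/1 + 3/10*2/5, 0/1 + 3/10*1/1) = [3/25, 3/10)
  emit 'b', narrow to [0/1, 9/100)
Step 3: interval [0/1, 9/100), width = 9/100 - 0/1 = 9/100
  'b': [0/1 + 9/100*0/1, 0/1 + 9/100*3/10) = [0/1, 27/1000) <- contains code 27/2000
  'c': [0/1 + 9/100*3/10, 0/1 + 9/100*2/5) = [27/1000, 9/250)
  'a': [0/1 + 9/100*2/5, 0/1 + 9/100*1/1) = [9/250, 9/100)
  emit 'b', narrow to [0/1, 27/1000)

Answer: symbol=b low=0/1 high=3/10
symbol=b low=0/1 high=9/100
symbol=b low=0/1 high=27/1000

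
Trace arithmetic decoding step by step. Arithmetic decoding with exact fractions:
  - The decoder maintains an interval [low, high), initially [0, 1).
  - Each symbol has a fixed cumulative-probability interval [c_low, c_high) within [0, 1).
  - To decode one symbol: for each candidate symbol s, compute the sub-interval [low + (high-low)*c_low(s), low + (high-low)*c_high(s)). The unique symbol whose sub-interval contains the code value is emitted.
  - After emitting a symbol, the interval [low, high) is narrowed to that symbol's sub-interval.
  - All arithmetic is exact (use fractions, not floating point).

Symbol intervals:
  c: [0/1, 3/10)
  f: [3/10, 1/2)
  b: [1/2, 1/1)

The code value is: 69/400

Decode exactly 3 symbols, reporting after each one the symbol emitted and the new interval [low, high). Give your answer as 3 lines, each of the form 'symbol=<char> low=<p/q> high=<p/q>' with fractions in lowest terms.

Answer: symbol=c low=0/1 high=3/10
symbol=b low=3/20 high=3/10
symbol=c low=3/20 high=39/200

Derivation:
Step 1: interval [0/1, 1/1), width = 1/1 - 0/1 = 1/1
  'c': [0/1 + 1/1*0/1, 0/1 + 1/1*3/10) = [0/1, 3/10) <- contains code 69/400
  'f': [0/1 + 1/1*3/10, 0/1 + 1/1*1/2) = [3/10, 1/2)
  'b': [0/1 + 1/1*1/2, 0/1 + 1/1*1/1) = [1/2, 1/1)
  emit 'c', narrow to [0/1, 3/10)
Step 2: interval [0/1, 3/10), width = 3/10 - 0/1 = 3/10
  'c': [0/1 + 3/10*0/1, 0/1 + 3/10*3/10) = [0/1, 9/100)
  'f': [0/1 + 3/10*3/10, 0/1 + 3/10*1/2) = [9/100, 3/20)
  'b': [0/1 + 3/10*1/2, 0/1 + 3/10*1/1) = [3/20, 3/10) <- contains code 69/400
  emit 'b', narrow to [3/20, 3/10)
Step 3: interval [3/20, 3/10), width = 3/10 - 3/20 = 3/20
  'c': [3/20 + 3/20*0/1, 3/20 + 3/20*3/10) = [3/20, 39/200) <- contains code 69/400
  'f': [3/20 + 3/20*3/10, 3/20 + 3/20*1/2) = [39/200, 9/40)
  'b': [3/20 + 3/20*1/2, 3/20 + 3/20*1/1) = [9/40, 3/10)
  emit 'c', narrow to [3/20, 39/200)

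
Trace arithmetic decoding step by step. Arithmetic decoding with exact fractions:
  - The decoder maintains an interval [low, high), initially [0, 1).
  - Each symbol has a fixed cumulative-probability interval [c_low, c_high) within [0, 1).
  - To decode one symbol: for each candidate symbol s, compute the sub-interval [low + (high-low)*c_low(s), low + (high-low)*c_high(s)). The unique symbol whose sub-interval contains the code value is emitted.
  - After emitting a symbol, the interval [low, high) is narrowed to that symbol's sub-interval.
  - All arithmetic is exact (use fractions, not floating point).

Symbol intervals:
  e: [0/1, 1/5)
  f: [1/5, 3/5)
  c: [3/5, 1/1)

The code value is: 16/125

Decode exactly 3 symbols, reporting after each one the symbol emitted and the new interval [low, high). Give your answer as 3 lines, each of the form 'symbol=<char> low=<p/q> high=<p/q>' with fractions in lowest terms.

Step 1: interval [0/1, 1/1), width = 1/1 - 0/1 = 1/1
  'e': [0/1 + 1/1*0/1, 0/1 + 1/1*1/5) = [0/1, 1/5) <- contains code 16/125
  'f': [0/1 + 1/1*1/5, 0/1 + 1/1*3/5) = [1/5, 3/5)
  'c': [0/1 + 1/1*3/5, 0/1 + 1/1*1/1) = [3/5, 1/1)
  emit 'e', narrow to [0/1, 1/5)
Step 2: interval [0/1, 1/5), width = 1/5 - 0/1 = 1/5
  'e': [0/1 + 1/5*0/1, 0/1 + 1/5*1/5) = [0/1, 1/25)
  'f': [0/1 + 1/5*1/5, 0/1 + 1/5*3/5) = [1/25, 3/25)
  'c': [0/1 + 1/5*3/5, 0/1 + 1/5*1/1) = [3/25, 1/5) <- contains code 16/125
  emit 'c', narrow to [3/25, 1/5)
Step 3: interval [3/25, 1/5), width = 1/5 - 3/25 = 2/25
  'e': [3/25 + 2/25*0/1, 3/25 + 2/25*1/5) = [3/25, 17/125) <- contains code 16/125
  'f': [3/25 + 2/25*1/5, 3/25 + 2/25*3/5) = [17/125, 21/125)
  'c': [3/25 + 2/25*3/5, 3/25 + 2/25*1/1) = [21/125, 1/5)
  emit 'e', narrow to [3/25, 17/125)

Answer: symbol=e low=0/1 high=1/5
symbol=c low=3/25 high=1/5
symbol=e low=3/25 high=17/125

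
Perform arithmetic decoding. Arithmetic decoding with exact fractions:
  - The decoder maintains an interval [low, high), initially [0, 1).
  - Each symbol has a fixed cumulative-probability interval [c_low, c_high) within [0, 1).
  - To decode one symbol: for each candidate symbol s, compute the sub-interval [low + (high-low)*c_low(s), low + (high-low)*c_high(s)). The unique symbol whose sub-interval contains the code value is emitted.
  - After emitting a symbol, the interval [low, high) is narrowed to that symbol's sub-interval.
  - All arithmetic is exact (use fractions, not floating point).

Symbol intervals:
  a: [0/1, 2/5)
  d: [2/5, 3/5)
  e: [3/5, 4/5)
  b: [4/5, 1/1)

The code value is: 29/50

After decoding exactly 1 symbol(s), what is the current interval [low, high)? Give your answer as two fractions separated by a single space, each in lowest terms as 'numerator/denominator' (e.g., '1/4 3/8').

Step 1: interval [0/1, 1/1), width = 1/1 - 0/1 = 1/1
  'a': [0/1 + 1/1*0/1, 0/1 + 1/1*2/5) = [0/1, 2/5)
  'd': [0/1 + 1/1*2/5, 0/1 + 1/1*3/5) = [2/5, 3/5) <- contains code 29/50
  'e': [0/1 + 1/1*3/5, 0/1 + 1/1*4/5) = [3/5, 4/5)
  'b': [0/1 + 1/1*4/5, 0/1 + 1/1*1/1) = [4/5, 1/1)
  emit 'd', narrow to [2/5, 3/5)

Answer: 2/5 3/5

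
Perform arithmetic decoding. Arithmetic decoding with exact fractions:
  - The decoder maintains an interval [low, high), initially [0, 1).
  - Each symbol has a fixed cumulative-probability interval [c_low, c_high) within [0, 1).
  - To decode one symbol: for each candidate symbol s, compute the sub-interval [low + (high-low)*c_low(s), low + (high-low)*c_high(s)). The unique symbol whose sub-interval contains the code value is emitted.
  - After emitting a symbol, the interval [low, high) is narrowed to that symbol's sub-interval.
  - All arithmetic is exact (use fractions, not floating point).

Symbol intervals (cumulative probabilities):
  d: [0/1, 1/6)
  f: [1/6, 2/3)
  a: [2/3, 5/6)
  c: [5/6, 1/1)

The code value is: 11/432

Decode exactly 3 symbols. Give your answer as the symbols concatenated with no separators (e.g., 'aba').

Step 1: interval [0/1, 1/1), width = 1/1 - 0/1 = 1/1
  'd': [0/1 + 1/1*0/1, 0/1 + 1/1*1/6) = [0/1, 1/6) <- contains code 11/432
  'f': [0/1 + 1/1*1/6, 0/1 + 1/1*2/3) = [1/6, 2/3)
  'a': [0/1 + 1/1*2/3, 0/1 + 1/1*5/6) = [2/3, 5/6)
  'c': [0/1 + 1/1*5/6, 0/1 + 1/1*1/1) = [5/6, 1/1)
  emit 'd', narrow to [0/1, 1/6)
Step 2: interval [0/1, 1/6), width = 1/6 - 0/1 = 1/6
  'd': [0/1 + 1/6*0/1, 0/1 + 1/6*1/6) = [0/1, 1/36) <- contains code 11/432
  'f': [0/1 + 1/6*1/6, 0/1 + 1/6*2/3) = [1/36, 1/9)
  'a': [0/1 + 1/6*2/3, 0/1 + 1/6*5/6) = [1/9, 5/36)
  'c': [0/1 + 1/6*5/6, 0/1 + 1/6*1/1) = [5/36, 1/6)
  emit 'd', narrow to [0/1, 1/36)
Step 3: interval [0/1, 1/36), width = 1/36 - 0/1 = 1/36
  'd': [0/1 + 1/36*0/1, 0/1 + 1/36*1/6) = [0/1, 1/216)
  'f': [0/1 + 1/36*1/6, 0/1 + 1/36*2/3) = [1/216, 1/54)
  'a': [0/1 + 1/36*2/3, 0/1 + 1/36*5/6) = [1/54, 5/216)
  'c': [0/1 + 1/36*5/6, 0/1 + 1/36*1/1) = [5/216, 1/36) <- contains code 11/432
  emit 'c', narrow to [5/216, 1/36)

Answer: ddc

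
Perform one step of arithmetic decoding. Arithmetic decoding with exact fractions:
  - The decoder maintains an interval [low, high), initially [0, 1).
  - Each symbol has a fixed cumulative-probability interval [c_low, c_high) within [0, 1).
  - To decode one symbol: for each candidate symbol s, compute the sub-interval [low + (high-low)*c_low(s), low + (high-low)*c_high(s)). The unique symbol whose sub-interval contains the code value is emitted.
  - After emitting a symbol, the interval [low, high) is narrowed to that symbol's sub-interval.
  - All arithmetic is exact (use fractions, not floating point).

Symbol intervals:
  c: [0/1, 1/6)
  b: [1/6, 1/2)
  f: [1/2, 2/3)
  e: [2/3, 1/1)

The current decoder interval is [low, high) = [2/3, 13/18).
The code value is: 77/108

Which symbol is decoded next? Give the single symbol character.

Interval width = high − low = 13/18 − 2/3 = 1/18
Scaled code = (code − low) / width = (77/108 − 2/3) / 1/18 = 5/6
  c: [0/1, 1/6) 
  b: [1/6, 1/2) 
  f: [1/2, 2/3) 
  e: [2/3, 1/1) ← scaled code falls here ✓

Answer: e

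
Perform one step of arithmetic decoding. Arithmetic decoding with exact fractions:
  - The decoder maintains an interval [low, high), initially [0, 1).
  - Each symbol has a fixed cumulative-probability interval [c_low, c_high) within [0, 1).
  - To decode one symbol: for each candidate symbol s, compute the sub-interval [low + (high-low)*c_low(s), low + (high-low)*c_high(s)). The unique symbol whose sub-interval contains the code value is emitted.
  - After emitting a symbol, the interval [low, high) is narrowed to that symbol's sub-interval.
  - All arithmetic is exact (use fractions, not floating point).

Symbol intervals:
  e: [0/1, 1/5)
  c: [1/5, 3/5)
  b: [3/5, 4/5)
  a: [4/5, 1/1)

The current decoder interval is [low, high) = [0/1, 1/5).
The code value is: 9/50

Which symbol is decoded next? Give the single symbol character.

Interval width = high − low = 1/5 − 0/1 = 1/5
Scaled code = (code − low) / width = (9/50 − 0/1) / 1/5 = 9/10
  e: [0/1, 1/5) 
  c: [1/5, 3/5) 
  b: [3/5, 4/5) 
  a: [4/5, 1/1) ← scaled code falls here ✓

Answer: a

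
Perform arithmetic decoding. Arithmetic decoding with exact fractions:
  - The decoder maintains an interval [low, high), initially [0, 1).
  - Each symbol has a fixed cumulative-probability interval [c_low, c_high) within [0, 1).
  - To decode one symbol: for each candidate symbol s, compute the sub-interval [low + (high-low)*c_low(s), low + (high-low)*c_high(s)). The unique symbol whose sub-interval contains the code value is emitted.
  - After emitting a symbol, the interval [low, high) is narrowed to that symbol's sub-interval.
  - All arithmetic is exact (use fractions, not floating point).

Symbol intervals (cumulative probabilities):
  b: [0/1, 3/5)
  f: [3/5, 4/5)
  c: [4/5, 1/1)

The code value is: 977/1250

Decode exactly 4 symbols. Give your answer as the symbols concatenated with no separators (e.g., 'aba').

Step 1: interval [0/1, 1/1), width = 1/1 - 0/1 = 1/1
  'b': [0/1 + 1/1*0/1, 0/1 + 1/1*3/5) = [0/1, 3/5)
  'f': [0/1 + 1/1*3/5, 0/1 + 1/1*4/5) = [3/5, 4/5) <- contains code 977/1250
  'c': [0/1 + 1/1*4/5, 0/1 + 1/1*1/1) = [4/5, 1/1)
  emit 'f', narrow to [3/5, 4/5)
Step 2: interval [3/5, 4/5), width = 4/5 - 3/5 = 1/5
  'b': [3/5 + 1/5*0/1, 3/5 + 1/5*3/5) = [3/5, 18/25)
  'f': [3/5 + 1/5*3/5, 3/5 + 1/5*4/5) = [18/25, 19/25)
  'c': [3/5 + 1/5*4/5, 3/5 + 1/5*1/1) = [19/25, 4/5) <- contains code 977/1250
  emit 'c', narrow to [19/25, 4/5)
Step 3: interval [19/25, 4/5), width = 4/5 - 19/25 = 1/25
  'b': [19/25 + 1/25*0/1, 19/25 + 1/25*3/5) = [19/25, 98/125) <- contains code 977/1250
  'f': [19/25 + 1/25*3/5, 19/25 + 1/25*4/5) = [98/125, 99/125)
  'c': [19/25 + 1/25*4/5, 19/25 + 1/25*1/1) = [99/125, 4/5)
  emit 'b', narrow to [19/25, 98/125)
Step 4: interval [19/25, 98/125), width = 98/125 - 19/25 = 3/125
  'b': [19/25 + 3/125*0/1, 19/25 + 3/125*3/5) = [19/25, 484/625)
  'f': [19/25 + 3/125*3/5, 19/25 + 3/125*4/5) = [484/625, 487/625)
  'c': [19/25 + 3/125*4/5, 19/25 + 3/125*1/1) = [487/625, 98/125) <- contains code 977/1250
  emit 'c', narrow to [487/625, 98/125)

Answer: fcbc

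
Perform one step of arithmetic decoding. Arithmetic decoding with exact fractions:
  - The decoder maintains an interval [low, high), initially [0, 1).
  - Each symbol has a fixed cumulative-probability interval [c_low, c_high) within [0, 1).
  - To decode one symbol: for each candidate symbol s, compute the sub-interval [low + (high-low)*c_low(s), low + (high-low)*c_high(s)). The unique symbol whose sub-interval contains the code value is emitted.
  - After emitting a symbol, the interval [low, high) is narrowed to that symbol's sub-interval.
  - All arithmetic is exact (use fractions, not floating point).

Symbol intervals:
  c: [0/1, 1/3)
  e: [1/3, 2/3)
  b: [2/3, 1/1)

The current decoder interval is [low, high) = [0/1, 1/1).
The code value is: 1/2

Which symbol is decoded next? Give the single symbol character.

Interval width = high − low = 1/1 − 0/1 = 1/1
Scaled code = (code − low) / width = (1/2 − 0/1) / 1/1 = 1/2
  c: [0/1, 1/3) 
  e: [1/3, 2/3) ← scaled code falls here ✓
  b: [2/3, 1/1) 

Answer: e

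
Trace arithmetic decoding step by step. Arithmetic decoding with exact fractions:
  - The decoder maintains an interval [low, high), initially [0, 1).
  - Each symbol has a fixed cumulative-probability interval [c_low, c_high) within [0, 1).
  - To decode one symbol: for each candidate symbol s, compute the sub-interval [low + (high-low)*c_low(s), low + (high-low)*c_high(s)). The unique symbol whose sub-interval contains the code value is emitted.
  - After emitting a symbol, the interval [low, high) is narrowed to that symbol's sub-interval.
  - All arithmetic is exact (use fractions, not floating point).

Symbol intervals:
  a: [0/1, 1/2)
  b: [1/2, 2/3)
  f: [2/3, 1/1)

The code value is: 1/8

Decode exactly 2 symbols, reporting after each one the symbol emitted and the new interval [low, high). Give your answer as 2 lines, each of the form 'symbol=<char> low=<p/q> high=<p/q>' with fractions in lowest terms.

Answer: symbol=a low=0/1 high=1/2
symbol=a low=0/1 high=1/4

Derivation:
Step 1: interval [0/1, 1/1), width = 1/1 - 0/1 = 1/1
  'a': [0/1 + 1/1*0/1, 0/1 + 1/1*1/2) = [0/1, 1/2) <- contains code 1/8
  'b': [0/1 + 1/1*1/2, 0/1 + 1/1*2/3) = [1/2, 2/3)
  'f': [0/1 + 1/1*2/3, 0/1 + 1/1*1/1) = [2/3, 1/1)
  emit 'a', narrow to [0/1, 1/2)
Step 2: interval [0/1, 1/2), width = 1/2 - 0/1 = 1/2
  'a': [0/1 + 1/2*0/1, 0/1 + 1/2*1/2) = [0/1, 1/4) <- contains code 1/8
  'b': [0/1 + 1/2*1/2, 0/1 + 1/2*2/3) = [1/4, 1/3)
  'f': [0/1 + 1/2*2/3, 0/1 + 1/2*1/1) = [1/3, 1/2)
  emit 'a', narrow to [0/1, 1/4)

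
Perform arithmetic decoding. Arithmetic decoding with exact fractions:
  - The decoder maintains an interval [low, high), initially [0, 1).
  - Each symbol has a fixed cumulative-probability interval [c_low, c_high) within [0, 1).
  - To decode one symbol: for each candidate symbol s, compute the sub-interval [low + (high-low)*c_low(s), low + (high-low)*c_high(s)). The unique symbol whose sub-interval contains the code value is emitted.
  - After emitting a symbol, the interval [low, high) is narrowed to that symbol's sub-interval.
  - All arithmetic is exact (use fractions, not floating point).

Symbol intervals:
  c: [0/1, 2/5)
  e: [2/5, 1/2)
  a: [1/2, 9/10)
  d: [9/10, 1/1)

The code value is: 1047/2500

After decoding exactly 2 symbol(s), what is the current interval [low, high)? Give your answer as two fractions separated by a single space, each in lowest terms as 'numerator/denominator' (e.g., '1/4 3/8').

Answer: 2/5 11/25

Derivation:
Step 1: interval [0/1, 1/1), width = 1/1 - 0/1 = 1/1
  'c': [0/1 + 1/1*0/1, 0/1 + 1/1*2/5) = [0/1, 2/5)
  'e': [0/1 + 1/1*2/5, 0/1 + 1/1*1/2) = [2/5, 1/2) <- contains code 1047/2500
  'a': [0/1 + 1/1*1/2, 0/1 + 1/1*9/10) = [1/2, 9/10)
  'd': [0/1 + 1/1*9/10, 0/1 + 1/1*1/1) = [9/10, 1/1)
  emit 'e', narrow to [2/5, 1/2)
Step 2: interval [2/5, 1/2), width = 1/2 - 2/5 = 1/10
  'c': [2/5 + 1/10*0/1, 2/5 + 1/10*2/5) = [2/5, 11/25) <- contains code 1047/2500
  'e': [2/5 + 1/10*2/5, 2/5 + 1/10*1/2) = [11/25, 9/20)
  'a': [2/5 + 1/10*1/2, 2/5 + 1/10*9/10) = [9/20, 49/100)
  'd': [2/5 + 1/10*9/10, 2/5 + 1/10*1/1) = [49/100, 1/2)
  emit 'c', narrow to [2/5, 11/25)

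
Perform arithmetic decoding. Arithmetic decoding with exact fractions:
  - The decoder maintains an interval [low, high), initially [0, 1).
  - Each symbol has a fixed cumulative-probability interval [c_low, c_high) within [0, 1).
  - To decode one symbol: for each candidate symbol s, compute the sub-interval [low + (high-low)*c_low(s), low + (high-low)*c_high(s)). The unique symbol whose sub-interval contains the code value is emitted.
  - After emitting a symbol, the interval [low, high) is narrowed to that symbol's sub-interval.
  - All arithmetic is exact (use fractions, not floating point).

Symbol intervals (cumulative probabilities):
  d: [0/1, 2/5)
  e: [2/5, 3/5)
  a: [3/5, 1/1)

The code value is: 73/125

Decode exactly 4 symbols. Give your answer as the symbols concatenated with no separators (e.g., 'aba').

Step 1: interval [0/1, 1/1), width = 1/1 - 0/1 = 1/1
  'd': [0/1 + 1/1*0/1, 0/1 + 1/1*2/5) = [0/1, 2/5)
  'e': [0/1 + 1/1*2/5, 0/1 + 1/1*3/5) = [2/5, 3/5) <- contains code 73/125
  'a': [0/1 + 1/1*3/5, 0/1 + 1/1*1/1) = [3/5, 1/1)
  emit 'e', narrow to [2/5, 3/5)
Step 2: interval [2/5, 3/5), width = 3/5 - 2/5 = 1/5
  'd': [2/5 + 1/5*0/1, 2/5 + 1/5*2/5) = [2/5, 12/25)
  'e': [2/5 + 1/5*2/5, 2/5 + 1/5*3/5) = [12/25, 13/25)
  'a': [2/5 + 1/5*3/5, 2/5 + 1/5*1/1) = [13/25, 3/5) <- contains code 73/125
  emit 'a', narrow to [13/25, 3/5)
Step 3: interval [13/25, 3/5), width = 3/5 - 13/25 = 2/25
  'd': [13/25 + 2/25*0/1, 13/25 + 2/25*2/5) = [13/25, 69/125)
  'e': [13/25 + 2/25*2/5, 13/25 + 2/25*3/5) = [69/125, 71/125)
  'a': [13/25 + 2/25*3/5, 13/25 + 2/25*1/1) = [71/125, 3/5) <- contains code 73/125
  emit 'a', narrow to [71/125, 3/5)
Step 4: interval [71/125, 3/5), width = 3/5 - 71/125 = 4/125
  'd': [71/125 + 4/125*0/1, 71/125 + 4/125*2/5) = [71/125, 363/625)
  'e': [71/125 + 4/125*2/5, 71/125 + 4/125*3/5) = [363/625, 367/625) <- contains code 73/125
  'a': [71/125 + 4/125*3/5, 71/125 + 4/125*1/1) = [367/625, 3/5)
  emit 'e', narrow to [363/625, 367/625)

Answer: eaae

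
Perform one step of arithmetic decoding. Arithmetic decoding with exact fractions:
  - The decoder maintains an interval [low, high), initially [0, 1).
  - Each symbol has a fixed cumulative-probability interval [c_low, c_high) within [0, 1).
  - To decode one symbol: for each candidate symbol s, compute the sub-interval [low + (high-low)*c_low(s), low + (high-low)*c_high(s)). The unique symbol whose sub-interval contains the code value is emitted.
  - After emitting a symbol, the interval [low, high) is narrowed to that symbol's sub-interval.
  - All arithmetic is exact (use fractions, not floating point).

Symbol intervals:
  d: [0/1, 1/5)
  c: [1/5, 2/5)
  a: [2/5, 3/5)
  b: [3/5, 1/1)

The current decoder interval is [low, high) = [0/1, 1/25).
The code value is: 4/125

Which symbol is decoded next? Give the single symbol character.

Answer: b

Derivation:
Interval width = high − low = 1/25 − 0/1 = 1/25
Scaled code = (code − low) / width = (4/125 − 0/1) / 1/25 = 4/5
  d: [0/1, 1/5) 
  c: [1/5, 2/5) 
  a: [2/5, 3/5) 
  b: [3/5, 1/1) ← scaled code falls here ✓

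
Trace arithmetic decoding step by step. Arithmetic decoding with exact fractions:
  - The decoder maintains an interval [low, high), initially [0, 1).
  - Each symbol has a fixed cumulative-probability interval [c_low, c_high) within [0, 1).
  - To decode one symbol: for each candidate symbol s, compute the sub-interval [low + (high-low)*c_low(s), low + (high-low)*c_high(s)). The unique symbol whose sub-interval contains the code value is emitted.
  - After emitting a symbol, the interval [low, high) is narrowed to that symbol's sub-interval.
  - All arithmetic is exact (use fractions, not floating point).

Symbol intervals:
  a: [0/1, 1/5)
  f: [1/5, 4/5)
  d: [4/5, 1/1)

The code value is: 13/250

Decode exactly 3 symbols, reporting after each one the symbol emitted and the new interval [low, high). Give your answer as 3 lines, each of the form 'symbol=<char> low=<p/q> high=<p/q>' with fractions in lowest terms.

Step 1: interval [0/1, 1/1), width = 1/1 - 0/1 = 1/1
  'a': [0/1 + 1/1*0/1, 0/1 + 1/1*1/5) = [0/1, 1/5) <- contains code 13/250
  'f': [0/1 + 1/1*1/5, 0/1 + 1/1*4/5) = [1/5, 4/5)
  'd': [0/1 + 1/1*4/5, 0/1 + 1/1*1/1) = [4/5, 1/1)
  emit 'a', narrow to [0/1, 1/5)
Step 2: interval [0/1, 1/5), width = 1/5 - 0/1 = 1/5
  'a': [0/1 + 1/5*0/1, 0/1 + 1/5*1/5) = [0/1, 1/25)
  'f': [0/1 + 1/5*1/5, 0/1 + 1/5*4/5) = [1/25, 4/25) <- contains code 13/250
  'd': [0/1 + 1/5*4/5, 0/1 + 1/5*1/1) = [4/25, 1/5)
  emit 'f', narrow to [1/25, 4/25)
Step 3: interval [1/25, 4/25), width = 4/25 - 1/25 = 3/25
  'a': [1/25 + 3/25*0/1, 1/25 + 3/25*1/5) = [1/25, 8/125) <- contains code 13/250
  'f': [1/25 + 3/25*1/5, 1/25 + 3/25*4/5) = [8/125, 17/125)
  'd': [1/25 + 3/25*4/5, 1/25 + 3/25*1/1) = [17/125, 4/25)
  emit 'a', narrow to [1/25, 8/125)

Answer: symbol=a low=0/1 high=1/5
symbol=f low=1/25 high=4/25
symbol=a low=1/25 high=8/125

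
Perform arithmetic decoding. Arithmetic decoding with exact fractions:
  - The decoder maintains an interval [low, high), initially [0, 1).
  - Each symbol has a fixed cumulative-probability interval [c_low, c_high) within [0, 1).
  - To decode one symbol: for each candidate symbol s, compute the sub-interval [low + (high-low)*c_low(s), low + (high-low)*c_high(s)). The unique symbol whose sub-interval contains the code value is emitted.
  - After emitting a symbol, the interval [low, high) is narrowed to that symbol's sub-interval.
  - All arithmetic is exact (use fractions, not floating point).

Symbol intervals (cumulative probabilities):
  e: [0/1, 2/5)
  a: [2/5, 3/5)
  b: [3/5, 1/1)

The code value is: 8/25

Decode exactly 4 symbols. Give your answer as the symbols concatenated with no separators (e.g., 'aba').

Step 1: interval [0/1, 1/1), width = 1/1 - 0/1 = 1/1
  'e': [0/1 + 1/1*0/1, 0/1 + 1/1*2/5) = [0/1, 2/5) <- contains code 8/25
  'a': [0/1 + 1/1*2/5, 0/1 + 1/1*3/5) = [2/5, 3/5)
  'b': [0/1 + 1/1*3/5, 0/1 + 1/1*1/1) = [3/5, 1/1)
  emit 'e', narrow to [0/1, 2/5)
Step 2: interval [0/1, 2/5), width = 2/5 - 0/1 = 2/5
  'e': [0/1 + 2/5*0/1, 0/1 + 2/5*2/5) = [0/1, 4/25)
  'a': [0/1 + 2/5*2/5, 0/1 + 2/5*3/5) = [4/25, 6/25)
  'b': [0/1 + 2/5*3/5, 0/1 + 2/5*1/1) = [6/25, 2/5) <- contains code 8/25
  emit 'b', narrow to [6/25, 2/5)
Step 3: interval [6/25, 2/5), width = 2/5 - 6/25 = 4/25
  'e': [6/25 + 4/25*0/1, 6/25 + 4/25*2/5) = [6/25, 38/125)
  'a': [6/25 + 4/25*2/5, 6/25 + 4/25*3/5) = [38/125, 42/125) <- contains code 8/25
  'b': [6/25 + 4/25*3/5, 6/25 + 4/25*1/1) = [42/125, 2/5)
  emit 'a', narrow to [38/125, 42/125)
Step 4: interval [38/125, 42/125), width = 42/125 - 38/125 = 4/125
  'e': [38/125 + 4/125*0/1, 38/125 + 4/125*2/5) = [38/125, 198/625)
  'a': [38/125 + 4/125*2/5, 38/125 + 4/125*3/5) = [198/625, 202/625) <- contains code 8/25
  'b': [38/125 + 4/125*3/5, 38/125 + 4/125*1/1) = [202/625, 42/125)
  emit 'a', narrow to [198/625, 202/625)

Answer: ebaa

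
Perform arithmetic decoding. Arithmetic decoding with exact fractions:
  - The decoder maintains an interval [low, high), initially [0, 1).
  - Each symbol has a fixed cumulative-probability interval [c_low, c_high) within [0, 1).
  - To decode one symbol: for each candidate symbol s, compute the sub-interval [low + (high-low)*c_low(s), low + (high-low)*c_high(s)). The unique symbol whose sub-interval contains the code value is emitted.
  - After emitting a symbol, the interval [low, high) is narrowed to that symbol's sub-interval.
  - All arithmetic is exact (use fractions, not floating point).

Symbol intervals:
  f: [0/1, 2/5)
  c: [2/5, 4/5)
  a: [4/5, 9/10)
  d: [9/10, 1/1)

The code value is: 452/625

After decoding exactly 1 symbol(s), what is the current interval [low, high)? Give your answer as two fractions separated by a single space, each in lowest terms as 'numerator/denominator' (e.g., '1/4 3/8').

Step 1: interval [0/1, 1/1), width = 1/1 - 0/1 = 1/1
  'f': [0/1 + 1/1*0/1, 0/1 + 1/1*2/5) = [0/1, 2/5)
  'c': [0/1 + 1/1*2/5, 0/1 + 1/1*4/5) = [2/5, 4/5) <- contains code 452/625
  'a': [0/1 + 1/1*4/5, 0/1 + 1/1*9/10) = [4/5, 9/10)
  'd': [0/1 + 1/1*9/10, 0/1 + 1/1*1/1) = [9/10, 1/1)
  emit 'c', narrow to [2/5, 4/5)

Answer: 2/5 4/5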